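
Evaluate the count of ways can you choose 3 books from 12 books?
C(12,3) = 12! / (3! × (12-3)!)
         = 12! / (3! × 9!)
         = 220
Final answer: 220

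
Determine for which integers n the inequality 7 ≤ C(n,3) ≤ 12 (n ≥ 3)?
5

Explanation: C(4,3)=4; C(5,3)=10; C(6,3)=20. So valid n = 5.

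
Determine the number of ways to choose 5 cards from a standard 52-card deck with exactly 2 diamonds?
13 diamonds and 39 non-diamonds: C(13,2) × C(39,3) = 78 × 9139 = 712,842.

Answer: 712,842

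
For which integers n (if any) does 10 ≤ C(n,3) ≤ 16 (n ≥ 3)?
C(4,3)=4; C(5,3)=10; C(6,3)=20. So valid n = 5.
Final answer: 5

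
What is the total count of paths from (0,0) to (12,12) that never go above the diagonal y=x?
208,012
Counted by the Catalan number C_12: C_12 = C(24,12)/(12+1) = 2,704,156/13 = 208,012.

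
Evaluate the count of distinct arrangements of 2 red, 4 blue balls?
Multinomial: 6!/(2! × 4!) = 15.
Final answer: 15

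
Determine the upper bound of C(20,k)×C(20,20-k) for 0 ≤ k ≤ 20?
C(20,k)·C(20,20-k) = C(20,k)², maximised at the centre k = 10: C(20,10)² = 34,134,779,536.
Final answer: 34,134,779,536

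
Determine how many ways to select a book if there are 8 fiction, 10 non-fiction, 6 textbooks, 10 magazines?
By the addition principle: 8 + 10 + 6 + 10 = 34.
Final answer: 34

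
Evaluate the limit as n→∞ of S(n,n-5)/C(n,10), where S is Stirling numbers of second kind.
945

The leading term of S(n,n-5) as a polynomial in n is (9)!!·C(n,10), so the ratio → (9)!! = 945.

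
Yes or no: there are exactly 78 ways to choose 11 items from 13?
Yes

Reasoning: C(13,11) = 78.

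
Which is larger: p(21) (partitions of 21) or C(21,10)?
C(21,10)

Explanation: Pentagonal recurrence p(n) = p(n−1) + p(n−2) − p(n−5) − p(n−7) + …: p(21) = p(20) + p(19) − p(16) − p(14) + p(9) + p(6) = 627 + 490 − 231 − 135 + 30 + 11 = 792; C(21,10) = 352,716.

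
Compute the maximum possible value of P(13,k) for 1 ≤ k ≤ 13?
P(13,k) increases in k, so maximum at k = 13: 13! = 6,227,020,800.
Final answer: 6,227,020,800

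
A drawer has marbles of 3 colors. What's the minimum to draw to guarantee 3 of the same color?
7

Explanation: Worst case: 2 of each = 6. One more: 7.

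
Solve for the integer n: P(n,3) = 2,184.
14

P(n,3) = n(n−1)(n−2) is increasing in n; n(n−1)(n−2) ≈ (n−1)^3 = 2,184 gives n ≈ 14.0. Check: P(12,3) = 1,320, P(13,3) = 1,716, P(14,3) = 2,184 ✓. So n = 14.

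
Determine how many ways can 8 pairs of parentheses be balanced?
1,430

Explanation: Using the Catalan number formula: C_n = C(2n, n) / (n+1)
C_8 = C(16, 8) / (8+1)
     = 12870 / 9
     = 1,430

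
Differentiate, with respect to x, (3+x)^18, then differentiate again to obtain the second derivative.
First derivative: 18(3+x)^{17}. Second derivative: 18·17·(3+x)^{16} = 306(3+x)^{16}.

Answer: 306(3+x)^16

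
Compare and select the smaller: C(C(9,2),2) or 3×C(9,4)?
C(C(9,2),2)=630, 3×C(9,4)=378.
Final answer: 3×C(9,4)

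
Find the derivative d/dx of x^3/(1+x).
(3x^2(1+x) - x^3)/(1+x)²

Explanation: Quotient rule: [3x^{2}(1+x) - x^3]/(1+x)².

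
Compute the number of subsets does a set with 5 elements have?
Each element can be included or excluded: 2^5 = 32.

Answer: 32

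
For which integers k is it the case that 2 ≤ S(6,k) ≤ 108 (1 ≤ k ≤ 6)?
2, 3, 4, 5

Solution: S(6,1)=1; S(6,2)=31; S(6,3)=90; S(6,4)=65; S(6,5)=15; S(6,6)=1. So valid k = 2, 3, 4, 5.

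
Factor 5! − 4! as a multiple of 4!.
4 × 4! = 96

Solution: 5! − 4! = 5·4! − 4! = (5 − 1)·4! = 4 × 4! = 96.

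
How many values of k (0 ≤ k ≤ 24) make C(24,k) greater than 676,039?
Row 24 is unimodal and symmetric about k=24/2. C(24,7)=346,104 ≤ 676,039; C(24,8)=735,471 > 676,039; by symmetry C(24,k) > 676,039 for k = 8..16. That's 16 - 8 + 1 = 9 values.
Final answer: 9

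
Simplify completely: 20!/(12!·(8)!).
125,970

Solution: This is C(20,12) = 125,970.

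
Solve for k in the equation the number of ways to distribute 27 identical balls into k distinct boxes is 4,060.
Stars and bars: the count is C(27+k−1, k−1), increasing in k. k=2: C(28,1) = 28, k=3: C(29,2) = 406, k=4: C(30,3) = 4,060 ✓. So k = 4.
Final answer: 4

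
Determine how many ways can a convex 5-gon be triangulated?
Using the Catalan number formula: C_n = C(2n, n) / (n+1)
C_3 = C(6, 3) / (3+1)
     = 20 / 4
     = 5
Final answer: 5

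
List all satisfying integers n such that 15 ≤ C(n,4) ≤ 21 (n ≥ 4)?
6

Solution: C(5,4)=5; C(6,4)=15; C(7,4)=35. So valid n = 6.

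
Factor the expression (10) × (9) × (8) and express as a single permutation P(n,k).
P(10,3) = 10!/(7)!
Product of 3 consecutive descending integers starting at 10: P(10,3) = 10!/7! = 720.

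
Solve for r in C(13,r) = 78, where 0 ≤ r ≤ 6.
2

Working:
C(13,r) is increasing for 0 ≤ r ≤ 6. Stepping up (C(13,r+1) = C(13,r)·(13−r)/(r+1)): C(13,1) = 13, C(13,2) = 78 ✓. So r = 2.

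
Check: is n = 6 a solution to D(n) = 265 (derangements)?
D(6) = (6-1)·[D(5) + D(4)] = 5·[44 + 9] = 265, which equals 265.

Answer: Yes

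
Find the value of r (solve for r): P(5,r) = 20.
2

Working:
P(5,r) = 5·4·…·(5−r+1), a product of r factors. Multiplying down from 5: 5 = 5; 5·4 = 20 ✓ (2 factors). So r = 2.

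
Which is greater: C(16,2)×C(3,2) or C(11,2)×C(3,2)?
C(16,2)×C(3,2)

Reasoning: C(16,2)×C(3,2)=360, C(11,2)×C(3,2)=165.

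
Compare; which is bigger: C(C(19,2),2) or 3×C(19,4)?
C(C(19,2),2)

Reasoning: C(C(19,2),2)=14,535, 3×C(19,4)=11,628.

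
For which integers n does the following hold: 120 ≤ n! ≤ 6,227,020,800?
5, 6, 7, 8, 9, 10, 11, 12, 13

Explanation: n! is strictly increasing; 5! = 120 and 13! = 6,227,020,800, so valid n = 5, 6, 7, 8, 9, 10, 11, 12, 13.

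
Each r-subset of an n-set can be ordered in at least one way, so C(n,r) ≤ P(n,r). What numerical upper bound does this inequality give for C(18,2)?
P(18,2) = 18·17 = 306, so C(18,2) ≤ 306. (The bound is loose by a factor of 2! = 2: C(18,2) = 306/2 = 153.)

Answer: 306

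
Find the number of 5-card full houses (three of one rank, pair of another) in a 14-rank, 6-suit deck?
54,600

Working:
Triple rank: 14. Triple suits: C(6,3)=20. Pair rank: 13. Pair suits: C(6,2)=15. Total: 54,600.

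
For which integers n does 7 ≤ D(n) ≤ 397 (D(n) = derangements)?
Using D(n) = (n−1)[D(n−1) + D(n−2)] with D(1)=0, D(2)=1: D(3)=2; D(4)=9; D(5)=44; D(6)=265; D(7)=1,854. So valid n = 4, 5, 6.

Answer: 4, 5, 6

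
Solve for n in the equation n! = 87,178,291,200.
14

Explanation: n! is strictly increasing. 12! = 479,001,600, 13! = 6,227,020,800, 14! = 87,178,291,200 ✓. So n = 14.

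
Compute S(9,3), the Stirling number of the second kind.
3,025

Solution: Using the Stirling recurrence: S(n,k) = k·S(n-1,k) + S(n-1,k-1)
S(9,3) = 3·S(8,3) + S(8,2)
         = 3·966 + 127
         = 2898 + 127
         = 3,025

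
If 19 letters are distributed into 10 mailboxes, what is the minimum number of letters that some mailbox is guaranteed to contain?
2

Explanation: Pigeonhole: ⌈19/10⌉ = 2.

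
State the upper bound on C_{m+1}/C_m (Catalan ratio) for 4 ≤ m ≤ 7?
10/3

Solution: C_{m+1}/C_m = 2(2m+1)/(m+2), which increases with m. Maximum at m = 7: 2·15/9 = 10/3.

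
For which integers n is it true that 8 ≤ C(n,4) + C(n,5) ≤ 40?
6

Reasoning: C(5,4)+C(5,5)=6; C(6,4)+C(6,5)=21; C(7,4)+C(7,5)=56. So valid n = 6.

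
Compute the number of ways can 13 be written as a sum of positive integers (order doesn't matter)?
Pentagonal recurrence p(n) = p(n−1) + p(n−2) − p(n−5) − p(n−7) + …: p(13) = p(12) + p(11) − p(8) − p(6) + p(1) = 77 + 56 − 22 − 11 + 1 = 101.

Answer: 101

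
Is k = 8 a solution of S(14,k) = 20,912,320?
Yes

Reasoning: S(14,8) = 8·S(13,8) + S(13,7) = 8·1,899,612 + 5,715,424 = 20,912,320, which equals 20,912,320.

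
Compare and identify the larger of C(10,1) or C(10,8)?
C(10,1)=10, C(10,8)=45.
Final answer: C(10,8)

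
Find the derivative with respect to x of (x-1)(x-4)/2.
(2x - 5)/2

d/dx[(x-1)(x-4)] = (x-4) + (x-1) = 2x - 5. Dividing by 2 gives (2x - 5)/2.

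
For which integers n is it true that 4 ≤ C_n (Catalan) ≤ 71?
3, 4, 5

Reasoning: C_2=2; C_3=5; C_4=14; C_5=42; C_6=132. So valid n = 3, 4, 5.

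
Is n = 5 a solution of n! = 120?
5! = 5·4! = 5·24 = 120, which equals 120.

Answer: Yes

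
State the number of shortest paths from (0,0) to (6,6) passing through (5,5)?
To (5,5): C(10,5)=252. From there: C(2,1)=2. Total: 504.

Answer: 504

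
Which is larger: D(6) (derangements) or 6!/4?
D(6)

Reasoning: D(6) = (6-1)·[D(5) + D(4)] = 5·[44 + 9] = 265; 6!/4 = 720/4 = 180.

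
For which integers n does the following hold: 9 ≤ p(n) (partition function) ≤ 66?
6, 7, 8, 9, 10, 11
Tabulating p(n) via p(n) = p(n−1) + p(n−2) − p(n−5) − p(n−7) + …: p(5)=7; p(6)=11; p(7)=15; p(8)=22; p(9)=30; p(10)=42; p(11)=56; p(12)=77. So valid n = 6, 7, 8, 9, 10, 11.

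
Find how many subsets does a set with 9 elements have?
512

Solution: Each element can be included or excluded: 2^9 = 512.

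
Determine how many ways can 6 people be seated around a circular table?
120

Reasoning: Circular arrangements: (6-1)! = 120.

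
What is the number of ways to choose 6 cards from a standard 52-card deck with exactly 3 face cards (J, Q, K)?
12 face cards and 40 non-face cards: C(12,3) × C(40,3) = 220 × 9,880 = 2,173,600.

Answer: 2,173,600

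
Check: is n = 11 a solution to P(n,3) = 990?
Yes

Solution: P(11,3) = 11·10·9 = 990, which equals 990.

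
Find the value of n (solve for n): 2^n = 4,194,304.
22

Solution: 4,194,304 = 1,024 × 1,024 × 4 = 2^10 × 2^10 × 2^2 = 2^22, so n = 22.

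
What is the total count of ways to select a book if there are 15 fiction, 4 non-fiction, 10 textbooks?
29
By the addition principle: 15 + 4 + 10 = 29.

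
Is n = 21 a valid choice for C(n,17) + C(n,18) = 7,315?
C(21,17) + C(21,18) = 5,985 + 1,330 = 7,315, which equals 7,315.

Answer: Yes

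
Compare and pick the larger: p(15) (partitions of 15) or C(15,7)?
C(15,7)
Pentagonal recurrence p(n) = p(n−1) + p(n−2) − p(n−5) − p(n−7) + …: p(15) = p(14) + p(13) − p(10) − p(8) + p(3) + p(0) = 135 + 101 − 42 − 22 + 3 + 1 = 176; C(15,7) = 6,435.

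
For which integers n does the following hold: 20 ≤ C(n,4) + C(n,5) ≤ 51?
6

C(5,4)+C(5,5)=6; C(6,4)+C(6,5)=21; C(7,4)+C(7,5)=56. So valid n = 6.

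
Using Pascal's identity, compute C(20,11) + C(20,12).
293,930
C(20,11) + C(20,12) = C(21,12) = 293,930.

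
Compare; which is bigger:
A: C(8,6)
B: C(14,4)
B

Reasoning: A=C(8,6)=28, B=C(14,4)=1,001.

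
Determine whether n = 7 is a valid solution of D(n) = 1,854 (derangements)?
D(7) = (7-1)·[D(6) + D(5)] = 6·[265 + 44] = 1,854, which equals 1,854.
Final answer: Yes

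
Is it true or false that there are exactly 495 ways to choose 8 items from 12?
True

Working:
C(12,8) = 495.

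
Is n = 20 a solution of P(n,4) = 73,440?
P(20,4) = 20·19·18·17 = 116,280, which does not equal 73,440.
Final answer: No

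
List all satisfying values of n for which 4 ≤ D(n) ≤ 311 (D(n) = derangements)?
Using D(n) = (n−1)[D(n−1) + D(n−2)] with D(1)=0, D(2)=1: D(3)=2; D(4)=9; D(5)=44; D(6)=265; D(7)=1,854. So valid n = 4, 5, 6.
Final answer: 4, 5, 6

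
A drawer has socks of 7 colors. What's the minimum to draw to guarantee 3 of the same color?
15

Reasoning: Worst case: 2 of each = 14. One more: 15.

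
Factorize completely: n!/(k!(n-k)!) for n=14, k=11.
C(14,11) = 364

Reasoning: This is the binomial coefficient C(14,11) = 364.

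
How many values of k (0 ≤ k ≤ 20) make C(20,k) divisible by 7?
0

Checking C(20,k) mod 7 for k = 0..20: none are divisible by 7. Count = 0.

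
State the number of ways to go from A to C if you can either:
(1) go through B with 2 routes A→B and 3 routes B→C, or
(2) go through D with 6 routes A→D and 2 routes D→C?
18

Working:
Route via B: 2×3=6. Route via D: 6×2=12. Total: 18.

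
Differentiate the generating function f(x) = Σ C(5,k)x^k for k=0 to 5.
Σ k·C(5,k)x^(k-1) for k=1 to 5

Working:
Term-by-term differentiation gives Σ k·C(5,k)x^{k-1} for k=1 to 5.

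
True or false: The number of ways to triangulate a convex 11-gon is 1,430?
False

Solution: Triangulations of a convex 11-gon are counted by the Catalan number C_9: C_9 = C(18,9)/(9+1) = 48,620/10 = 4,862.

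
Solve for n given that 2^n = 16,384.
14

16,384 = 1,024 × 16 = 2^10 × 2^4 = 2^14, so n = 14.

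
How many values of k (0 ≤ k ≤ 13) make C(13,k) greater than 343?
Row 13 is unimodal and symmetric about k=13/2. C(13,3)=286 ≤ 343; C(13,4)=715 > 343; by symmetry C(13,k) > 343 for k = 4..9. That's 9 - 4 + 1 = 6 values.
Final answer: 6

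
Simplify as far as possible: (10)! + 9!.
3,991,680

Solution: (10)! + 9! = (10)·9! + 9! = (10+1)·9! = 11·9! = 3,991,680.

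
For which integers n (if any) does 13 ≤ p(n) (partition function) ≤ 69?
7, 8, 9, 10, 11

Working:
Tabulating p(n) via p(n) = p(n−1) + p(n−2) − p(n−5) − p(n−7) + …: p(6)=11; p(7)=15; p(8)=22; p(9)=30; p(10)=42; p(11)=56; p(12)=77. So valid n = 7, 8, 9, 10, 11.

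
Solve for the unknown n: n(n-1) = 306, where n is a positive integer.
18

Solution: n² − n − 306 = 0, so n = (1 ± √(1 + 4·306))/2 = (1 ± √1,225)/2 = (1 ± 35)/2, i.e. n = 18 or n = -17. Taking the positive root, n = 18 (check: 18×17 = 306).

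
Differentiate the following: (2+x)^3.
Using the power rule: d/dx (2+x)^3 = 3(2+x)^{2}.
Final answer: 3(2+x)^2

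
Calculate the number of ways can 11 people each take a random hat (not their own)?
14,684,570

Solution: Using D(n) = (n-1)[D(n-1) + D(n-2)]:
D(11) = (11-1) × [D(10) + D(9)]
      = 10 × [1334961 + 133496]
      = 10 × 1468457
      = 14,684,570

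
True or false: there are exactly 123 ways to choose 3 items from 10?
False

Working:
C(10,3) = 120 ≠ 123.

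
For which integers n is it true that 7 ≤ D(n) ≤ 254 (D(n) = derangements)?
4, 5
Using D(n) = (n−1)[D(n−1) + D(n−2)] with D(1)=0, D(2)=1: D(3)=2; D(4)=9; D(5)=44; D(6)=265. So valid n = 4, 5.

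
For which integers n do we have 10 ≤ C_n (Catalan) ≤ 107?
C_3=5; C_4=14; C_5=42; C_6=132. So valid n = 4, 5.
Final answer: 4, 5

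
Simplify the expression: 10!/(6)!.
5,040

This equals 10×9×...×7 = 5,040.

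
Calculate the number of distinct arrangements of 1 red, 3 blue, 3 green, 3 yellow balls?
16,800

Explanation: Multinomial: 10!/(1! × 3! × 3! × 3!) = 16,800.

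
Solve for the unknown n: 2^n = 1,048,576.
20

Reasoning: 1,048,576 = 1,024 × 1,024 = 2^10 × 2^10 = 2^20, so n = 20.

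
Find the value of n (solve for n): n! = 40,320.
8

n! is strictly increasing. 6! = 720, 7! = 5,040, 8! = 40,320 ✓. So n = 8.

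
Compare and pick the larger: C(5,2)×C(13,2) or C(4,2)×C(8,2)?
C(5,2)×C(13,2)
C(5,2)×C(13,2)=780, C(4,2)×C(8,2)=168.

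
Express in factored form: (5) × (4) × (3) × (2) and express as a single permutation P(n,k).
P(5,4) = 5!/(1)!
Product of 4 consecutive descending integers starting at 5: P(5,4) = 5!/1! = 120.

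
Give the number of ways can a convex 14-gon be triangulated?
208,012

Reasoning: Using the Catalan number formula: C_n = C(2n, n) / (n+1)
C_12 = C(24, 12) / (12+1)
     = 2704156 / 13
     = 208,012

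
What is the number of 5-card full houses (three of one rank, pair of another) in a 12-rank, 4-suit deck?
3,168

Reasoning: Triple rank: 12. Triple suits: C(4,3)=4. Pair rank: 11. Pair suits: C(4,2)=6. Total: 3,168.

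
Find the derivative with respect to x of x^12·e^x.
(12x^11 + x^12)e^x
Product rule: d/dx[x^12]·e^x + x^12·d/dx[e^x] = 12x^{11}e^x + x^12e^x.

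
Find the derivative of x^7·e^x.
(7x^6 + x^7)e^x

Product rule: d/dx[x^7]·e^x + x^7·d/dx[e^x] = 7x^{6}e^x + x^7e^x.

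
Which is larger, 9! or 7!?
9!

Explanation: 9!=362,880, 7!=5,040. 9! > 7!.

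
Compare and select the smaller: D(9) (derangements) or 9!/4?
9!/4

Working:
D(9) = (9-1)·[D(8) + D(7)] = 8·[14,833 + 1,854] = 133,496; 9!/4 = 362,880/4 = 90,720.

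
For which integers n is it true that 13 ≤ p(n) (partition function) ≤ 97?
Tabulating p(n) via p(n) = p(n−1) + p(n−2) − p(n−5) − p(n−7) + …: p(6)=11; p(7)=15; p(8)=22; p(9)=30; p(10)=42; p(11)=56; p(12)=77; p(13)=101. So valid n = 7, 8, 9, 10, 11, 12.
Final answer: 7, 8, 9, 10, 11, 12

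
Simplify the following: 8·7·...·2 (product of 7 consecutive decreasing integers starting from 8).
40,320

Explanation: This is P(8,7) = 8!/(1)! = 40,320.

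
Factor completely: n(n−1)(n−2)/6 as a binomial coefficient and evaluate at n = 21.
n(n−1)(n−2)/6 = n!/(3!(n−3)!) = C(n,3). At n = 21: C(21,3) = 1,330.

Answer: C(n,3); C(21,3) = 1,330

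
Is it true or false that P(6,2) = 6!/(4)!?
True
Permutation formula P(n,k) = n!/(n-k)!: 6!/4! = 720/24 = 30 = P(6,2). The statement holds.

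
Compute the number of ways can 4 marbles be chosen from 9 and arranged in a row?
3,024

Explanation: P(9,4) = 9!/(9-4)! = 3,024.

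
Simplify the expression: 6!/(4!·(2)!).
15

Explanation: This is C(6,4) = 15.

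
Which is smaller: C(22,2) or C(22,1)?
C(22,1)

Working:
C(22,2)=231, C(22,1)=22.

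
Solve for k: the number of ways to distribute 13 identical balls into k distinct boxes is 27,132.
7

Stars and bars: the count is C(13+k−1, k−1), increasing in k. k=5: C(17,4) = 2,380, k=6: C(18,5) = 8,568, k=7: C(19,6) = 27,132 ✓. So k = 7.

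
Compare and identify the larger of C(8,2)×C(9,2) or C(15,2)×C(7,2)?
C(15,2)×C(7,2)

C(8,2)×C(9,2)=1,008, C(15,2)×C(7,2)=2,205.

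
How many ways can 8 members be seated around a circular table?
5,040

Solution: Circular arrangements: (8-1)! = 5,040.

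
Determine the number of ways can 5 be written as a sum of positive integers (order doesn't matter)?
7

Pentagonal recurrence p(n) = p(n−1) + p(n−2) − p(n−5) − p(n−7) + …: p(5) = p(4) + p(3) − p(0) = 5 + 3 − 1 = 7.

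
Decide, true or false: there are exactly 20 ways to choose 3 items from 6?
True

Solution: C(6,3) = 20.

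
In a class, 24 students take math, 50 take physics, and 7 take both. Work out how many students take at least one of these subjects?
67

Working:
|A∪B| = |A|+|B|-|A∩B| = 24+50-7 = 67.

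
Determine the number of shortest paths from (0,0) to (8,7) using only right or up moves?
6,435

Solution: Choose 8 rights from 15 moves: C(15,8) = 6,435.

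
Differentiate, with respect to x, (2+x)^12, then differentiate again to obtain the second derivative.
First derivative: 12(2+x)^{11}. Second derivative: 12·11·(2+x)^{10} = 132(2+x)^{10}.

Answer: 132(2+x)^10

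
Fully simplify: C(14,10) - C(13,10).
715

C(14,10) - C(13,10) = C(13,9) = 715.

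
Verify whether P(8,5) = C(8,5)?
False

Reasoning: P(8,5) = 6,720 but C(8,5) = 56; they differ by a factor of 5! = 120, so the statement does not hold.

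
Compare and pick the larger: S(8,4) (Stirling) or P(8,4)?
S(8,4)

S(8,4) = 4·S(7,4) + S(7,3) = 4·350 + 301 = 1,701; P(8,4) = 1,680.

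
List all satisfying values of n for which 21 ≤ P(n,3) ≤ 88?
4, 5
P(3,3)=6; P(4,3)=24; P(5,3)=60; P(6,3)=120. So valid n = 4, 5.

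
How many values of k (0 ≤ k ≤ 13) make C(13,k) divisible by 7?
0

Reasoning: Checking C(13,k) mod 7 for k = 0..13: none are divisible by 7. Count = 0.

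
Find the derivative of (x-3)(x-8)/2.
(2x - 11)/2

Working:
d/dx[(x-3)(x-8)] = (x-8) + (x-3) = 2x - 11. Dividing by 2 gives (2x - 11)/2.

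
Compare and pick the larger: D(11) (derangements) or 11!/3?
D(11)

Solution: D(11) = (11-1)·[D(10) + D(9)] = 10·[1,334,961 + 133,496] = 14,684,570; 11!/3 = 39,916,800/3 = 13,305,600.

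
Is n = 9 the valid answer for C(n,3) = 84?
Yes

Explanation: C(9,3) = 9·8·7/3! = 504/6 = 84, which equals 84.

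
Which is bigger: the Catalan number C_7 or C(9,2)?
C_7

Solution: C_7 = C(14,7)/(7+1) = 3,432/8 = 429; C(9,2) = 36.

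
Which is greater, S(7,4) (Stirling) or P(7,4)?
P(7,4)

Reasoning: S(7,4) = 4·S(6,4) + S(6,3) = 4·65 + 90 = 350; P(7,4) = 840.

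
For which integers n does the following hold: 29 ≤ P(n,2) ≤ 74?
6, 7, 8, 9

P(5,2)=20; P(6,2)=30; P(7,2)=42; P(8,2)=56; P(9,2)=72; P(10,2)=90. So valid n = 6, 7, 8, 9.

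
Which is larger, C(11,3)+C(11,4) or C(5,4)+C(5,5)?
C(11,3)+C(11,4)
First=495, Second=6.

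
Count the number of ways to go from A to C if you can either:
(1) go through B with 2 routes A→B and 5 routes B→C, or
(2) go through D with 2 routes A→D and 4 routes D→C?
18
Route via B: 2×5=10. Route via D: 2×4=8. Total: 18.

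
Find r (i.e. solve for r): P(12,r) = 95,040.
5

Explanation: P(12,r) = 12·11·…·(12−r+1), a product of r factors. Multiplying down from 12: 12 = 12; 12·11 = 132; 12·11·10 = 1,320; 12·11·10·9 = 11,880; 12·11·10·9·8 = 95,040 ✓ (5 factors). So r = 5.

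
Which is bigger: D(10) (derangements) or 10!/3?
D(10)

Solution: D(10) = (10-1)·[D(9) + D(8)] = 9·[133,496 + 14,833] = 1,334,961; 10!/3 = 3,628,800/3 = 1,209,600.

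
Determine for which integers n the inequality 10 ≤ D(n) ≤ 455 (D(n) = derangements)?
5, 6

Using D(n) = (n−1)[D(n−1) + D(n−2)] with D(1)=0, D(2)=1: D(4)=9; D(5)=44; D(6)=265; D(7)=1,854. So valid n = 5, 6.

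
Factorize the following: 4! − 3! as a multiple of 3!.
3 × 3! = 18

Reasoning: 4! − 3! = 4·3! − 3! = (4 − 1)·3! = 3 × 3! = 18.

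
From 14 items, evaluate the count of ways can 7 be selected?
3,432
C(14,7) = 14! / (7! × (14-7)!)
         = 14! / (7! × 7!)
         = 3,432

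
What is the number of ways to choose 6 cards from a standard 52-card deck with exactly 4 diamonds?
13 diamonds and 39 non-diamonds: C(13,4) × C(39,2) = 715 × 741 = 529,815.

Answer: 529,815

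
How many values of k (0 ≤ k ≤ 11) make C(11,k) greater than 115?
6

Solution: Row 11 is unimodal and symmetric about k=11/2. C(11,2)=55 ≤ 115; C(11,3)=165 > 115; by symmetry C(11,k) > 115 for k = 3..8. That's 8 - 3 + 1 = 6 values.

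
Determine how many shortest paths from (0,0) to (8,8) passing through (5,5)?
To (5,5): C(10,5)=252. From there: C(6,3)=20. Total: 5,040.

Answer: 5,040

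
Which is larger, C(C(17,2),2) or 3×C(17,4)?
C(C(17,2),2)=9,180, 3×C(17,4)=7,140.
Final answer: C(C(17,2),2)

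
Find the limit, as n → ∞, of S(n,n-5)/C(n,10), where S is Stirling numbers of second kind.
The leading term of S(n,n-5) as a polynomial in n is (9)!!·C(n,10), so the ratio → (9)!! = 945.

Answer: 945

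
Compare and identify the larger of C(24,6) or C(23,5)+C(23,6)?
Equal

Working:
By Pascal's identity: C(24,6) = C(23,5)+C(23,6) = 134,596. Equal.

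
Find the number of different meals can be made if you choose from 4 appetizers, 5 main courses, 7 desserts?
140
By the multiplication principle: 4 × 5 × 7 = 140.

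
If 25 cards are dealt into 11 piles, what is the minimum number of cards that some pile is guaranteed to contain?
3
Pigeonhole: ⌈25/11⌉ = 3.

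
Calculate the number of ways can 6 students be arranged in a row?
720
Arrangements of 6 distinct objects: 6! = 720.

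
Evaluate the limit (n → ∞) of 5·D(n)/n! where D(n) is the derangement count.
D(n)/n! → 1/e, so 5·D(n)/n! → 5/e.

Answer: 5/e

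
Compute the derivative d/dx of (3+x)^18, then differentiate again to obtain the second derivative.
306(3+x)^16

First derivative: 18(3+x)^{17}. Second derivative: 18·17·(3+x)^{16} = 306(3+x)^{16}.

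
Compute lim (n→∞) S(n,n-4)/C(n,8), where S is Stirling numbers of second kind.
105

Solution: The leading term of S(n,n-4) as a polynomial in n is (7)!!·C(n,8), so the ratio → (7)!! = 105.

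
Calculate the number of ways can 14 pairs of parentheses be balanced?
2,674,440

Working:
Using the Catalan number formula: C_n = C(2n, n) / (n+1)
C_14 = C(28, 14) / (14+1)
     = 40116600 / 15
     = 2,674,440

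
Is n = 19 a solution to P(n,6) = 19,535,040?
Yes

Working:
P(19,6) = 19·18·17·16·15·14 = 19,535,040, which equals 19,535,040.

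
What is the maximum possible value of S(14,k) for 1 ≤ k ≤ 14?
63,436,373

Explanation: Row S(14,k) for k = 1..14 (via S(n,k) = k·S(n−1,k) + S(n−1,k−1)): 1, 8,191, 788,970, 10,391,745, 40,075,035, 63,436,373, 49,329,280, 20,912,320, 5,135,130, 752,752, 66,066, 3,367, 91, 1. The row is unimodal; maximum at k = 6: 63,436,373.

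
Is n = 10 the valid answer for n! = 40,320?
10! = 10·9! = 10·362,880 = 3,628,800, which does not equal 40,320.

Answer: No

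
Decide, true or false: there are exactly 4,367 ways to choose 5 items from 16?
False
C(16,5) = 4,368 ≠ 4367.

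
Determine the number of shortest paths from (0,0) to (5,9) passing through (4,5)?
630
To (4,5): C(9,4)=126. From there: C(5,1)=5. Total: 630.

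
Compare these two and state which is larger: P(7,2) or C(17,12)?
P(7,2)=42, C(17,12)=6,188.
Final answer: C(17,12)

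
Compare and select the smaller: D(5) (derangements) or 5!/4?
5!/4

Working:
D(5) = (5-1)·[D(4) + D(3)] = 4·[9 + 2] = 44; 5!/4 = 120/4 = 30.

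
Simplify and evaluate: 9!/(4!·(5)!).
126

Explanation: This is C(9,4) = 126.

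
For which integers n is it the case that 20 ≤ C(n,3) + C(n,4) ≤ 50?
C(5,3)+C(5,4)=15; C(6,3)+C(6,4)=35; C(7,3)+C(7,4)=70. So valid n = 6.
Final answer: 6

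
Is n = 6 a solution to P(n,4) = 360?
P(6,4) = 6·5·4·3 = 360, which equals 360.
Final answer: Yes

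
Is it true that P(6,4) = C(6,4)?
False

Solution: P(6,4) = 360 but C(6,4) = 15; they differ by a factor of 4! = 24, so the statement does not hold.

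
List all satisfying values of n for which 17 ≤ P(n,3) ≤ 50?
P(3,3)=6; P(4,3)=24; P(5,3)=60. So valid n = 4.

Answer: 4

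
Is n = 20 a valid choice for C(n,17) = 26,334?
No
C(20,17) = 20·19·18·17·16·15·14·13·12·11·10·9·8·7·6·5·4/17! = 405,483,668,029,440,000/355,687,428,096,000 = 1,140, which does not equal 26,334.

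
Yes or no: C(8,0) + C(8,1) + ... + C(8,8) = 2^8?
Yes

Working:
Binomial theorem with x = y = 1: Σ C(8,i) = (1+1)^8 = 2^8 = 256. The statement holds.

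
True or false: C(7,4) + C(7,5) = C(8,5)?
True

Working:
Pascal's identity C(n,k) + C(n,k+1) = C(n+1,k+1): 35 + 21 = 56 = C(8,5).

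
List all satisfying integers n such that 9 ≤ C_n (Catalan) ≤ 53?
C_3=5; C_4=14; C_5=42; C_6=132. So valid n = 4, 5.

Answer: 4, 5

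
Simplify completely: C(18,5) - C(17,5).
2,380

C(18,5) - C(17,5) = C(17,4) = 2,380.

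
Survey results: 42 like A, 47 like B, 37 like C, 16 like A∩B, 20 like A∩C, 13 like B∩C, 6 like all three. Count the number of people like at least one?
|A∪B∪C| = 42+47+37-16-20-13+6 = 83.
Final answer: 83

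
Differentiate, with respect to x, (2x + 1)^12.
24(2x + 1)^11

Chain rule: 12(2x+1)^{11} × 2 = 24(2x+1)^{11}.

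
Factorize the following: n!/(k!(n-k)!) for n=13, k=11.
C(13,11) = 78

Solution: This is the binomial coefficient C(13,11) = 78.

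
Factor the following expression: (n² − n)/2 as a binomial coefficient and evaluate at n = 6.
(n² − n)/2 = n(n−1)/2 = C(n,2). At n = 6: C(6,2) = 15.
Final answer: C(n,2); C(6,2) = 15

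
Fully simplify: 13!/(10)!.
1,716

Working:
This equals 13×12×11 = 1,716.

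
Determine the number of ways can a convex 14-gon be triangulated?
208,012

Explanation: Using the Catalan number formula: C_n = C(2n, n) / (n+1)
C_12 = C(24, 12) / (12+1)
     = 2704156 / 13
     = 208,012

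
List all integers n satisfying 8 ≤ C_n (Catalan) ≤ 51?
4, 5

Solution: C_3=5; C_4=14; C_5=42; C_6=132. So valid n = 4, 5.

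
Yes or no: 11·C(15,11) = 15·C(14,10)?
Yes

Reasoning: Absorption identity k·C(n,k) = n·C(n-1,k-1). LHS = 11·1365 = 15,015; RHS = 15·1001 = 15,015.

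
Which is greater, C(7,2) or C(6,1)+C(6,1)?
C(7,2)
C(7,2)=21; C(6,1)+C(6,1)=6+6=12.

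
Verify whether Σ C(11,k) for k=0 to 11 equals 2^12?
False

Explanation: Binomial theorem: Σ C(11,k) = (1+1)^11 = 2^11 = 2,048; RHS 2^12 = 4,096.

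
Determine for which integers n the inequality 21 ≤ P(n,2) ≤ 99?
6, 7, 8, 9, 10

Reasoning: P(5,2)=20; P(6,2)=30; P(7,2)=42; P(8,2)=56; P(9,2)=72; P(10,2)=90; P(11,2)=110. So valid n = 6, 7, 8, 9, 10.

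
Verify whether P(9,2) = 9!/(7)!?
Permutation formula P(n,k) = n!/(n-k)!: 9!/7! = 362,880/5,040 = 72 = P(9,2). The statement holds.

Answer: True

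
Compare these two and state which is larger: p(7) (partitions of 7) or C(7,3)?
C(7,3)

Reasoning: Pentagonal recurrence p(n) = p(n−1) + p(n−2) − p(n−5) − p(n−7) + …: p(7) = p(6) + p(5) − p(2) − p(0) = 11 + 7 − 2 − 1 = 15; C(7,3) = 35.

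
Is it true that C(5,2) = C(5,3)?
True

Working:
Symmetry C(n,k) = C(n,n-k): C(5,2) = 10 and C(5,3) = 10. Both sides agree, so the statement holds.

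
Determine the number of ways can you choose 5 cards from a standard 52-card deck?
2,598,960

Solution: C(52,5) = 2,598,960.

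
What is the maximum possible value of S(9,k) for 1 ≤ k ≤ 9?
7,770
Row S(9,k) for k = 1..9 (via S(n,k) = k·S(n−1,k) + S(n−1,k−1)): 1, 255, 3,025, 7,770, 6,951, 2,646, 462, 36, 1. The row is unimodal; maximum at k = 4: 7,770.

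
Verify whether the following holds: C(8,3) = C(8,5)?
True

Working:
Symmetry C(n,k) = C(n,n-k): C(8,3) = 56 and C(8,5) = 56. Both sides agree, so the statement holds.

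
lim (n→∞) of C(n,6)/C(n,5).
∞

Solution: C(n,6)/C(n,5) = (n-5)/6 → ∞ as n → ∞.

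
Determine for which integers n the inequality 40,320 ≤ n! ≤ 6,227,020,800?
n! is strictly increasing; 8! = 40,320 and 13! = 6,227,020,800, so valid n = 8, 9, 10, 11, 12, 13.

Answer: 8, 9, 10, 11, 12, 13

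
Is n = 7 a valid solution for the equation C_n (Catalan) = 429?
Yes

Explanation: C_7 = C(14,7)/(7+1) = 3,432/8 = 429, which equals 429.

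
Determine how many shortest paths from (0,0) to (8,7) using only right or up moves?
6,435

Choose 8 rights from 15 moves: C(15,8) = 6,435.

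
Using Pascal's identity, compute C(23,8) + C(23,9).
1,307,504

Working:
C(23,8) + C(23,9) = C(24,9) = 1,307,504.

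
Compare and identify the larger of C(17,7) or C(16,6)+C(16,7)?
Equal

Explanation: By Pascal's identity: C(17,7) = C(16,6)+C(16,7) = 19,448. Equal.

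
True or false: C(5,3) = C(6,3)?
False

Solution: LHS = C(5,3) = 10; RHS = C(6,3) = 20. 10 ≠ 20, so the statement does not hold.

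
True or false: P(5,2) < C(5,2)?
False

Solution: P(5,2) = 20 and C(5,2) = 10; P(n,r) = r! × C(n,r) so P > C whenever r ≥ 2.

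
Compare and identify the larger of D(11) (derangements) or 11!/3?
D(11)
D(11) = (11-1)·[D(10) + D(9)] = 10·[1,334,961 + 133,496] = 14,684,570; 11!/3 = 39,916,800/3 = 13,305,600.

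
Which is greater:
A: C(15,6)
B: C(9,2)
A

Working:
A=C(15,6)=5,005, B=C(9,2)=36.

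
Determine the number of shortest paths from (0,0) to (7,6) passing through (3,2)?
To (3,2): C(5,3)=10. From there: C(8,4)=70. Total: 700.
Final answer: 700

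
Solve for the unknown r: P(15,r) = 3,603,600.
6

P(15,r) = 15·14·…·(15−r+1), a product of r factors. Multiplying down from 15: 15 = 15; 15·14 = 210; 15·14·13 = 2,730; 15·14·13·12 = 32,760; 15·14·13·12·11 = 360,360; 15·14·13·12·11·10 = 3,603,600 ✓ (6 factors). So r = 6.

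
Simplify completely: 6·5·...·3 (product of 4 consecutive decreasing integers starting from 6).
360

Reasoning: This is P(6,4) = 6!/(2)! = 360.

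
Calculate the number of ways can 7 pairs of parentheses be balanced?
429

Explanation: Using the Catalan number formula: C_n = C(2n, n) / (n+1)
C_7 = C(14, 7) / (7+1)
     = 3432 / 8
     = 429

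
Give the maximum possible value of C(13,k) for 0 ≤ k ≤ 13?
1,716

Solution: Maximum at k = 6 or k = 7: C(13,6) = 1,716.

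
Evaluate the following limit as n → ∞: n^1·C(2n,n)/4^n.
C(2n,n) ~ 4^n/√(πn), so n^1·C(2n,n)/4^n ~ n^(1 − 1/2)/√π → ∞.
Final answer: ∞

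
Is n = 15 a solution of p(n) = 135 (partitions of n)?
No

Solution: Pentagonal recurrence p(n) = p(n−1) + p(n−2) − p(n−5) − p(n−7) + …: p(15) = p(14) + p(13) − p(10) − p(8) + p(3) + p(0) = 135 + 101 − 42 − 22 + 3 + 1 = 176, which does not equal 135.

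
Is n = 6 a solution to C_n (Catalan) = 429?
C_6 = C(12,6)/(6+1) = 924/7 = 132, which does not equal 429.

Answer: No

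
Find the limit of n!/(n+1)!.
0

Solution: n!/(n+1)! = 1/[(n+1)] → 0 as n → ∞.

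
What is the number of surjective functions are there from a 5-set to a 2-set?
Onto functions = 2! × S(5,2)
First compute S(5,2) via recurrence:
Using the Stirling recurrence: S(n,k) = k·S(n-1,k) + S(n-1,k-1)
S(5,2) = 2·S(4,2) + S(4,1)
         = 2·7 + 1
         = 14 + 1
         = 15
Then: 2 × 15 = 30

Answer: 30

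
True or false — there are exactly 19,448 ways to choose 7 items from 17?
C(17,7) = 19,448.
Final answer: True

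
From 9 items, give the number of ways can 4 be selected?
126

Working:
C(9,4) = 9! / (4! × (9-4)!)
         = 9! / (4! × 5!)
         = 126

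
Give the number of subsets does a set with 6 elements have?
Each element can be included or excluded: 2^6 = 64.

Answer: 64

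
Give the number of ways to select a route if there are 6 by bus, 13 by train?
19

Reasoning: By the addition principle: 6 + 13 = 19.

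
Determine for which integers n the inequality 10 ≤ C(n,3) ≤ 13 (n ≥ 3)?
5

C(4,3)=4; C(5,3)=10; C(6,3)=20. So valid n = 5.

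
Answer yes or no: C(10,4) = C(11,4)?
No

LHS = C(10,4) = 210; RHS = C(11,4) = 330. 210 ≠ 330, so the statement does not hold.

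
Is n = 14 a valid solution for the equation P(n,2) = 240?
No

P(14,2) = 14·13 = 182, which does not equal 240.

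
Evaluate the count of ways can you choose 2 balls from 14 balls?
91

Explanation: C(14,2) = 14! / (2! × (14-2)!)
         = 14! / (2! × 12!)
         = 91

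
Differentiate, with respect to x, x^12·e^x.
Product rule: d/dx[x^12]·e^x + x^12·d/dx[e^x] = 12x^{11}e^x + x^12e^x.

Answer: (12x^11 + x^12)e^x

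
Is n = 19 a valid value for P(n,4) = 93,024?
P(19,4) = 19·18·17·16 = 93,024, which equals 93,024.
Final answer: Yes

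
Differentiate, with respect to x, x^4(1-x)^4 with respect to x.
4x^3(1-x)^4 - 4x^4(1-x)^3
Product rule: 4x^{3}(1-x)^{4} + x^4·(-4)(1-x)^{3}.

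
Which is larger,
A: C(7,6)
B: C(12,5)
B

A=C(7,6)=7, B=C(12,5)=792.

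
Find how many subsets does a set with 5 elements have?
32

Solution: Each element can be included or excluded: 2^5 = 32.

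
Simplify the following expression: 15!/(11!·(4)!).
1,365

Solution: This is C(15,11) = 1,365.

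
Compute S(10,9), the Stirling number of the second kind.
Using the Stirling recurrence: S(n,k) = k·S(n-1,k) + S(n-1,k-1)
S(10,9) = 9·S(9,9) + S(9,8)
         = 9·1 + 36
         = 9 + 36
         = 45
Final answer: 45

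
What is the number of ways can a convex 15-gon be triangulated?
Using the Catalan number formula: C_n = C(2n, n) / (n+1)
C_13 = C(26, 13) / (13+1)
     = 10400600 / 14
     = 742,900
Final answer: 742,900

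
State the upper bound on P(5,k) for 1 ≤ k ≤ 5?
120

Reasoning: P(5,k) increases in k, so maximum at k = 5: 5! = 120.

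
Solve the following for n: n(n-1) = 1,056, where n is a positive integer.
33
n² − n − 1,056 = 0, so n = (1 ± √(1 + 4·1,056))/2 = (1 ± √4,225)/2 = (1 ± 65)/2, i.e. n = 33 or n = -32. Taking the positive root, n = 33 (check: 33×32 = 1,056).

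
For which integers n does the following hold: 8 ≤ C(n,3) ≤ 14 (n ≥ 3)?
5

Working:
C(4,3)=4; C(5,3)=10; C(6,3)=20. So valid n = 5.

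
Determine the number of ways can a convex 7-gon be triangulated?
42

Working:
Using the Catalan number formula: C_n = C(2n, n) / (n+1)
C_5 = C(10, 5) / (5+1)
     = 252 / 6
     = 42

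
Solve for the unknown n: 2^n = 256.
8

Working:
2^8 = 256, so n = 8.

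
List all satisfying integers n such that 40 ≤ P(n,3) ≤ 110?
5

Reasoning: P(4,3)=24; P(5,3)=60; P(6,3)=120. So valid n = 5.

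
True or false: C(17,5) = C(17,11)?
C(17,5) = 6,188 but C(17,11) = 12,376; symmetry gives C(17,5) = C(17,12), not C(17,11).

Answer: False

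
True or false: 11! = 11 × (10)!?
True

Reasoning: By definition n! = n × (n-1)!, so 11! = 11 × 10!.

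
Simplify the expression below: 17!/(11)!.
This equals 17×16×...×12 = 8,910,720.

Answer: 8,910,720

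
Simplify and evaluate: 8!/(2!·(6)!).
28

Reasoning: This is C(8,2) = 28.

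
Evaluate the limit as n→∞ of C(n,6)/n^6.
1/720

Explanation: C(n,6) ≈ n^6/6! for large n. Limit = 1/6! = 1/720.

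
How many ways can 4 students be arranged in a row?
24

Working:
Arrangements of 4 distinct objects: 4! = 24.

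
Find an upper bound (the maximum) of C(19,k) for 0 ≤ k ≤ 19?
92,378

Working:
Maximum at k = 9 or k = 10: C(19,9) = 92,378.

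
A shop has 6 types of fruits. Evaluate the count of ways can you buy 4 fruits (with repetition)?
126

Working:
Stars and bars: C(4+6-1, 4) = C(9, 4) = 126.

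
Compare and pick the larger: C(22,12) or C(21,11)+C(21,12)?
By Pascal's identity: C(22,12) = C(21,11)+C(21,12) = 646,646. Equal.

Answer: Equal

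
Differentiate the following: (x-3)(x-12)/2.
(2x - 15)/2

Explanation: d/dx[(x-3)(x-12)] = (x-12) + (x-3) = 2x - 15. Dividing by 2 gives (2x - 15)/2.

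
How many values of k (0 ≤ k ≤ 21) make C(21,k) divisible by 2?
14

Solution: Checking C(21,k) mod 2 for k = 0..21: divisible at k = 2, 3, 6, 7, 8, 9, 10, 11, 12, 13, 14, 15, 18, 19. That's 14 values.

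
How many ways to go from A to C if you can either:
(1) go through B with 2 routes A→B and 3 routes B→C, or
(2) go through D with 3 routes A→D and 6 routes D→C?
Route via B: 2×3=6. Route via D: 3×6=18. Total: 24.
Final answer: 24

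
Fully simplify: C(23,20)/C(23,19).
1/5

Solution: C(n,k+1)/C(n,k) = (n−k)/(k+1). Here (23−19)/(19+1) = 4/20 = 1/5.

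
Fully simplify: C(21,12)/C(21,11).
5/6

Solution: C(n,k+1)/C(n,k) = (n−k)/(k+1). Here (21−11)/(11+1) = 10/12 = 5/6.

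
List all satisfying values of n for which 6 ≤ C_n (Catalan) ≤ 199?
4, 5, 6

Explanation: C_3=5; C_4=14; C_5=42; C_6=132; C_7=429. So valid n = 4, 5, 6.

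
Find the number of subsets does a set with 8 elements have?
256

Working:
Each element can be included or excluded: 2^8 = 256.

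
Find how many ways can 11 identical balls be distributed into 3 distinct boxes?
78
C(11+3-1, 3-1) = C(13, 2) = 78.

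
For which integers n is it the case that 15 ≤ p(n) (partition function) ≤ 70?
7, 8, 9, 10, 11
Tabulating p(n) via p(n) = p(n−1) + p(n−2) − p(n−5) − p(n−7) + …: p(6)=11; p(7)=15; p(8)=22; p(9)=30; p(10)=42; p(11)=56; p(12)=77. So valid n = 7, 8, 9, 10, 11.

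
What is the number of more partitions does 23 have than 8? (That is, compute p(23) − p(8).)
1,233
Pentagonal recurrence p(n) = p(n−1) + p(n−2) − p(n−5) − p(n−7) + …: p(23) = p(22) + p(21) − p(18) − p(16) + p(11) + p(8) − p(1) = 1,002 + 792 − 385 − 231 + 56 + 22 − 1 = 1,255.
p(8) = p(7) + p(6) − p(3) − p(1) = 15 + 11 − 3 − 1 = 22.
Difference = 1,255 − 22 = 1,233.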